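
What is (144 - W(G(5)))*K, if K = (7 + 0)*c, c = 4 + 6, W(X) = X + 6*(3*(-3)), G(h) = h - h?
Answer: 13860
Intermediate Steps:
G(h) = 0
W(X) = -54 + X (W(X) = X + 6*(-9) = X - 54 = -54 + X)
c = 10
K = 70 (K = (7 + 0)*10 = 7*10 = 70)
(144 - W(G(5)))*K = (144 - (-54 + 0))*70 = (144 - 1*(-54))*70 = (144 + 54)*70 = 198*70 = 13860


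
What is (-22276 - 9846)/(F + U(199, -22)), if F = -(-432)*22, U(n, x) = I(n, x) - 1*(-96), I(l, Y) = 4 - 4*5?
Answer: -16061/4792 ≈ -3.3516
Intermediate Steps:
I(l, Y) = -16 (I(l, Y) = 4 - 20 = -16)
U(n, x) = 80 (U(n, x) = -16 - 1*(-96) = -16 + 96 = 80)
F = 9504 (F = -72*(-132) = 9504)
(-22276 - 9846)/(F + U(199, -22)) = (-22276 - 9846)/(9504 + 80) = -32122/9584 = -32122*1/9584 = -16061/4792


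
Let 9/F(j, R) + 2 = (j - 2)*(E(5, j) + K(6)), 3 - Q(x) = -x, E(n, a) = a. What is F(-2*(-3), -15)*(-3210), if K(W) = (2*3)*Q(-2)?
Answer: -14445/23 ≈ -628.04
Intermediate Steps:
Q(x) = 3 + x (Q(x) = 3 - (-1)*x = 3 + x)
K(W) = 6 (K(W) = (2*3)*(3 - 2) = 6*1 = 6)
F(j, R) = 9/(-2 + (-2 + j)*(6 + j)) (F(j, R) = 9/(-2 + (j - 2)*(j + 6)) = 9/(-2 + (-2 + j)*(6 + j)))
F(-2*(-3), -15)*(-3210) = (9/(-14 + (-2*(-3))² + 4*(-2*(-3))))*(-3210) = (9/(-14 + 6² + 4*6))*(-3210) = (9/(-14 + 36 + 24))*(-3210) = (9/46)*(-3210) = -14445/23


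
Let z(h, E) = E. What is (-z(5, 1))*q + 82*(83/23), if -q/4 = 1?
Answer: 6898/23 ≈ 299.91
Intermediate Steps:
q = -4 (q = -4*1 = -4)
(-z(5, 1))*q + 82*(83/23) = -1*1*(-4) + 82*(83/23) = -1*(-4) + 82*(83*(1/23)) = 4 + 82*(83/23) = 4 + 6806/23 = 6898/23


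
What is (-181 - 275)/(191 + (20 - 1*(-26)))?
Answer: -152/79 ≈ -1.9241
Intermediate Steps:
(-181 - 275)/(191 + (20 - 1*(-26))) = -456/(191 + (20 + 26)) = -456/(191 + 46) = -456/237 = -456*1/237 = -152/79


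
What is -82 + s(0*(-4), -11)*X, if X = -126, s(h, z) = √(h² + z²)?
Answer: -1468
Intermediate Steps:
-82 + s(0*(-4), -11)*X = -82 + √((0*(-4))² + (-11)²)*(-126) = -82 + √(0² + 121)*(-126) = -82 + √(0 + 121)*(-126) = -82 + √121*(-126) = -82 + 11*(-126) = -82 - 1386 = -1468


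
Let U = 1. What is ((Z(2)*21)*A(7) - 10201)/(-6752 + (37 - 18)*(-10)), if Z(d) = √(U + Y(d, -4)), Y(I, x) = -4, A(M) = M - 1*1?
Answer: 10201/6942 - 21*I*√3/1157 ≈ 1.4695 - 0.031437*I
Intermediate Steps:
A(M) = -1 + M (A(M) = M - 1 = -1 + M)
Z(d) = I*√3 (Z(d) = √(1 - 4) = √(-3) = I*√3)
((Z(2)*21)*A(7) - 10201)/(-6752 + (37 - 18)*(-10)) = (((I*√3)*21)*(-1 + 7) - 10201)/(-6752 + (37 - 18)*(-10)) = ((21*I*√3)*6 - 10201)/(-6752 + 19*(-10)) = (126*I*√3 - 10201)/(-6752 - 190) = (-10201 + 126*I*√3)/(-6942) = (-10201 + 126*I*√3)*(-1/6942) = 10201/6942 - 21*I*√3/1157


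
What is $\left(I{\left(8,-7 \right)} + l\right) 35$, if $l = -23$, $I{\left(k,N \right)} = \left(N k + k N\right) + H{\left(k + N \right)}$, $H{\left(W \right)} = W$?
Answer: $-4690$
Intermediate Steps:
$I{\left(k,N \right)} = N + k + 2 N k$ ($I{\left(k,N \right)} = \left(N k + k N\right) + \left(k + N\right) = \left(N k + N k\right) + \left(N + k\right) = 2 N k + \left(N + k\right) = N + k + 2 N k$)
$\left(I{\left(8,-7 \right)} + l\right) 35 = \left(\left(-7 + 8 + 2 \left(-7\right) 8\right) - 23\right) 35 = \left(\left(-7 + 8 - 112\right) - 23\right) 35 = \left(-111 - 23\right) 35 = \left(-134\right) 35 = -4690$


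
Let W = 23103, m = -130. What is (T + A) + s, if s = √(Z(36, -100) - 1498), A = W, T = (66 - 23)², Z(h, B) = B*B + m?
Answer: 24952 + 2*√2093 ≈ 25044.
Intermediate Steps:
Z(h, B) = -130 + B² (Z(h, B) = B*B - 130 = B² - 130 = -130 + B²)
T = 1849 (T = 43² = 1849)
A = 23103
s = 2*√2093 (s = √((-130 + (-100)²) - 1498) = √((-130 + 10000) - 1498) = √(9870 - 1498) = √8372 = 2*√2093 ≈ 91.499)
(T + A) + s = (1849 + 23103) + 2*√2093 = 24952 + 2*√2093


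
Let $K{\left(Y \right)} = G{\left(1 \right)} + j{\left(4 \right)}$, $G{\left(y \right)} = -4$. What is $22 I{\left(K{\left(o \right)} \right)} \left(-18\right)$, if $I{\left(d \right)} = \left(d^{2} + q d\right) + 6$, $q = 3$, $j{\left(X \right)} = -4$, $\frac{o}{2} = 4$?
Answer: $-18216$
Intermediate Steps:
$o = 8$ ($o = 2 \cdot 4 = 8$)
$K{\left(Y \right)} = -8$ ($K{\left(Y \right)} = -4 - 4 = -8$)
$I{\left(d \right)} = 6 + d^{2} + 3 d$ ($I{\left(d \right)} = \left(d^{2} + 3 d\right) + 6 = 6 + d^{2} + 3 d$)
$22 I{\left(K{\left(o \right)} \right)} \left(-18\right) = 22 \left(6 + \left(-8\right)^{2} + 3 \left(-8\right)\right) \left(-18\right) = 22 \left(6 + 64 - 24\right) \left(-18\right) = 22 \cdot 46 \left(-18\right) = 1012 \left(-18\right) = -18216$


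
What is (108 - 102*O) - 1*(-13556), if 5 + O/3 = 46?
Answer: 1118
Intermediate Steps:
O = 123 (O = -15 + 3*46 = -15 + 138 = 123)
(108 - 102*O) - 1*(-13556) = (108 - 102*123) - 1*(-13556) = (108 - 12546) + 13556 = -12438 + 13556 = 1118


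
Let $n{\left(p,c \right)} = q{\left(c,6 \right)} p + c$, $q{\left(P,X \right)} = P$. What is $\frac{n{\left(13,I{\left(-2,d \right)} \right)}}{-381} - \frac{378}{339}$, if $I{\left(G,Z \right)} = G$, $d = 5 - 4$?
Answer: $- \frac{44842}{43053} \approx -1.0416$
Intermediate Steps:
$d = 1$
$n{\left(p,c \right)} = c + c p$ ($n{\left(p,c \right)} = c p + c = c + c p$)
$\frac{n{\left(13,I{\left(-2,d \right)} \right)}}{-381} - \frac{378}{339} = \frac{\left(-2\right) \left(1 + 13\right)}{-381} - \frac{378}{339} = \left(-2\right) 14 \left(- \frac{1}{381}\right) - \frac{126}{113} = \left(-28\right) \left(- \frac{1}{381}\right) - \frac{126}{113} = \frac{28}{381} - \frac{126}{113} = - \frac{44842}{43053}$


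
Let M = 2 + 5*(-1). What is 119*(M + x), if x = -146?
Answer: -17731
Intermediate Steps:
M = -3 (M = 2 - 5 = -3)
119*(M + x) = 119*(-3 - 146) = 119*(-149) = -17731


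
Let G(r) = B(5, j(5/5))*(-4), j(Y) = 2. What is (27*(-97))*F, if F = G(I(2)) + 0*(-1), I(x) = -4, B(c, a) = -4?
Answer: -41904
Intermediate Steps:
G(r) = 16 (G(r) = -4*(-4) = 16)
F = 16 (F = 16 + 0*(-1) = 16 + 0 = 16)
(27*(-97))*F = (27*(-97))*16 = -2619*16 = -41904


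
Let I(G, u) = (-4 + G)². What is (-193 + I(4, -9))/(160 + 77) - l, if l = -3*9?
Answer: 6206/237 ≈ 26.186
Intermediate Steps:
l = -27
(-193 + I(4, -9))/(160 + 77) - l = (-193 + (-4 + 4)²)/(160 + 77) - 1*(-27) = (-193 + 0²)/237 + 27 = (-193 + 0)*(1/237) + 27 = -193*1/237 + 27 = -193/237 + 27 = 6206/237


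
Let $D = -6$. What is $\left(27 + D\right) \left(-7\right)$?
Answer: $-147$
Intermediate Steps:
$\left(27 + D\right) \left(-7\right) = \left(27 - 6\right) \left(-7\right) = 21 \left(-7\right) = -147$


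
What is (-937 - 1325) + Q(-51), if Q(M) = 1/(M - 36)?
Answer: -196795/87 ≈ -2262.0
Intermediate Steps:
Q(M) = 1/(-36 + M)
(-937 - 1325) + Q(-51) = (-937 - 1325) + 1/(-36 - 51) = -2262 + 1/(-87) = -2262 - 1/87 = -196795/87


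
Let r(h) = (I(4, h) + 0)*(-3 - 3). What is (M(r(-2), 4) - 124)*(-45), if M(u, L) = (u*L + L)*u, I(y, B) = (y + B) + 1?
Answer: -49500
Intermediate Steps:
I(y, B) = 1 + B + y (I(y, B) = (B + y) + 1 = 1 + B + y)
r(h) = -30 - 6*h (r(h) = ((1 + h + 4) + 0)*(-3 - 3) = ((5 + h) + 0)*(-6) = (5 + h)*(-6) = -30 - 6*h)
M(u, L) = u*(L + L*u) (M(u, L) = (L*u + L)*u = (L + L*u)*u = u*(L + L*u))
(M(r(-2), 4) - 124)*(-45) = (4*(-30 - 6*(-2))*(1 + (-30 - 6*(-2))) - 124)*(-45) = (4*(-30 + 12)*(1 + (-30 + 12)) - 124)*(-45) = (4*(-18)*(1 - 18) - 124)*(-45) = (4*(-18)*(-17) - 124)*(-45) = (1224 - 124)*(-45) = 1100*(-45) = -49500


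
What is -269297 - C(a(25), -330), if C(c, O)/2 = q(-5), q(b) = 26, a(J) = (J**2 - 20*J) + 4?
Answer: -269349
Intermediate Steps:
a(J) = 4 + J**2 - 20*J
C(c, O) = 52 (C(c, O) = 2*26 = 52)
-269297 - C(a(25), -330) = -269297 - 1*52 = -269297 - 52 = -269349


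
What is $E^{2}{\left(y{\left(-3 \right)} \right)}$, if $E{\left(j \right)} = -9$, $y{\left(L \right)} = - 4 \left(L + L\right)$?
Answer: $81$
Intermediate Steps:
$y{\left(L \right)} = - 8 L$ ($y{\left(L \right)} = - 4 \cdot 2 L = - 8 L$)
$E^{2}{\left(y{\left(-3 \right)} \right)} = \left(-9\right)^{2} = 81$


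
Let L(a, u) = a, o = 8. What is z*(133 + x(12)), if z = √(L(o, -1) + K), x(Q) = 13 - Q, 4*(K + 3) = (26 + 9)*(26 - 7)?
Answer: 67*√685 ≈ 1753.6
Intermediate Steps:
K = 653/4 (K = -3 + ((26 + 9)*(26 - 7))/4 = -3 + (35*19)/4 = -3 + (¼)*665 = -3 + 665/4 = 653/4 ≈ 163.25)
z = √685/2 (z = √(8 + 653/4) = √(685/4) = √685/2 ≈ 13.086)
z*(133 + x(12)) = (√685/2)*(133 + (13 - 1*12)) = (√685/2)*(133 + (13 - 12)) = (√685/2)*(133 + 1) = (√685/2)*134 = 67*√685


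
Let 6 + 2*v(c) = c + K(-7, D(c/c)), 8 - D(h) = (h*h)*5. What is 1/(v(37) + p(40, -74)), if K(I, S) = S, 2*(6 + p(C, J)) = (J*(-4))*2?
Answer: 1/307 ≈ 0.0032573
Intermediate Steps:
p(C, J) = -6 - 4*J (p(C, J) = -6 + ((J*(-4))*2)/2 = -6 + (-4*J*2)/2 = -6 + (-8*J)/2 = -6 - 4*J)
D(h) = 8 - 5*h**2 (D(h) = 8 - h*h*5 = 8 - h**2*5 = 8 - 5*h**2)
v(c) = -3/2 + c/2 (v(c) = -3 + (c + (8 - 5*(c/c)**2))/2 = -3 + (c + (8 - 5*1**2))/2 = -3 + (c + (8 - 5*1))/2 = -3 + (c + (8 - 5))/2 = -3 + (c + 3)/2 = -3 + (3 + c)/2 = -3 + (3/2 + c/2) = -3/2 + c/2)
1/(v(37) + p(40, -74)) = 1/((-3/2 + (1/2)*37) + (-6 - 4*(-74))) = 1/((-3/2 + 37/2) + (-6 + 296)) = 1/(17 + 290) = 1/307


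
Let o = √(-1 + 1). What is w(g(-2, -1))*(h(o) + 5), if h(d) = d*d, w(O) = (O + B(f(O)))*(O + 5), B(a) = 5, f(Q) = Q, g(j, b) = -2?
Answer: 45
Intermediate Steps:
o = 0 (o = √0 = 0)
w(O) = (5 + O)² (w(O) = (O + 5)*(O + 5) = (5 + O)*(5 + O) = (5 + O)²)
h(d) = d²
w(g(-2, -1))*(h(o) + 5) = (25 + (-2)² + 10*(-2))*(0² + 5) = (25 + 4 - 20)*(0 + 5) = 9*5 = 45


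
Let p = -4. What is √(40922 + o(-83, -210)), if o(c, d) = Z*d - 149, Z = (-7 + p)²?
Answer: 3*√1707 ≈ 123.95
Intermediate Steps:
Z = 121 (Z = (-7 - 4)² = (-11)² = 121)
o(c, d) = -149 + 121*d (o(c, d) = 121*d - 149 = -149 + 121*d)
√(40922 + o(-83, -210)) = √(40922 + (-149 + 121*(-210))) = √(40922 + (-149 - 25410)) = √(40922 - 25559) = √15363 = 3*√1707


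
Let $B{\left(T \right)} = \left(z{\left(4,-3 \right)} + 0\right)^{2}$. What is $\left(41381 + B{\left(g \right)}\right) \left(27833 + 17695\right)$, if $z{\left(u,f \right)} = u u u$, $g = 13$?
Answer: $2070476856$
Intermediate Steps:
$z{\left(u,f \right)} = u^{3}$ ($z{\left(u,f \right)} = u^{2} u = u^{3}$)
$B{\left(T \right)} = 4096$ ($B{\left(T \right)} = \left(4^{3} + 0\right)^{2} = \left(64 + 0\right)^{2} = 64^{2} = 4096$)
$\left(41381 + B{\left(g \right)}\right) \left(27833 + 17695\right) = \left(41381 + 4096\right) \left(27833 + 17695\right) = 45477 \cdot 45528 = 2070476856$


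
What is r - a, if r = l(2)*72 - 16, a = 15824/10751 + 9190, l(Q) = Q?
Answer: -97441386/10751 ≈ -9063.5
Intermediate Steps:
a = 98817514/10751 (a = 15824*(1/10751) + 9190 = 15824/10751 + 9190 = 98817514/10751 ≈ 9191.5)
r = 128 (r = 2*72 - 16 = 144 - 16 = 128)
r - a = 128 - 1*98817514/10751 = 128 - 98817514/10751 = -97441386/10751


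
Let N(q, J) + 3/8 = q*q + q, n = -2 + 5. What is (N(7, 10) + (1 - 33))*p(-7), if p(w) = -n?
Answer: -567/8 ≈ -70.875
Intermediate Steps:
n = 3
N(q, J) = -3/8 + q + q² (N(q, J) = -3/8 + (q*q + q) = -3/8 + (q² + q) = -3/8 + (q + q²) = -3/8 + q + q²)
p(w) = -3 (p(w) = -1*3 = -3)
(N(7, 10) + (1 - 33))*p(-7) = ((-3/8 + 7 + 7²) + (1 - 33))*(-3) = ((-3/8 + 7 + 49) - 32)*(-3) = (445/8 - 32)*(-3) = (189/8)*(-3) = -567/8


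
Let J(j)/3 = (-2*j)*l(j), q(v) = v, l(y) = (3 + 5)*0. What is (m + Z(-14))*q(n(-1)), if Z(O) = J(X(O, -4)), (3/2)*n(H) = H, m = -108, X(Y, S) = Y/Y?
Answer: 72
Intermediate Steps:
X(Y, S) = 1
l(y) = 0 (l(y) = 8*0 = 0)
n(H) = 2*H/3
J(j) = 0 (J(j) = 3*(-2*j*0) = 3*0 = 0)
Z(O) = 0
(m + Z(-14))*q(n(-1)) = (-108 + 0)*((⅔)*(-1)) = -108*(-⅔) = 72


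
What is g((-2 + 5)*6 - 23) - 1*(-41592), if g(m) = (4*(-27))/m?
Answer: 208068/5 ≈ 41614.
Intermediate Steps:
g(m) = -108/m
g((-2 + 5)*6 - 23) - 1*(-41592) = -108/((-2 + 5)*6 - 23) - 1*(-41592) = -108/(3*6 - 23) + 41592 = -108/(18 - 23) + 41592 = -108/(-5) + 41592 = -108*(-⅕) + 41592 = 108/5 + 41592 = 208068/5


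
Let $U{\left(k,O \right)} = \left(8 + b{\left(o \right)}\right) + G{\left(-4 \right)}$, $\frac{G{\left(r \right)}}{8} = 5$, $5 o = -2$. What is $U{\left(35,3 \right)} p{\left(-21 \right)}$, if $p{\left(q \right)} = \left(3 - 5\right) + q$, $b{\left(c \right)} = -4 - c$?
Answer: $- \frac{5106}{5} \approx -1021.2$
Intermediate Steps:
$o = - \frac{2}{5}$ ($o = \frac{1}{5} \left(-2\right) = - \frac{2}{5} \approx -0.4$)
$G{\left(r \right)} = 40$ ($G{\left(r \right)} = 8 \cdot 5 = 40$)
$U{\left(k,O \right)} = \frac{222}{5}$ ($U{\left(k,O \right)} = \left(8 - \frac{18}{5}\right) + 40 = \frac{22}{5} + 40 = \frac{222}{5}$)
$p{\left(q \right)} = -2 + q$
$U{\left(35,3 \right)} p{\left(-21 \right)} = \frac{222 \left(-2 - 21\right)}{5} = \frac{222}{5} \left(-23\right) = - \frac{5106}{5}$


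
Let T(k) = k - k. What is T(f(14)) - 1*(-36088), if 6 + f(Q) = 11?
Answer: 36088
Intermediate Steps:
f(Q) = 5 (f(Q) = -6 + 11 = 5)
T(k) = 0
T(f(14)) - 1*(-36088) = 0 - 1*(-36088) = 0 + 36088 = 36088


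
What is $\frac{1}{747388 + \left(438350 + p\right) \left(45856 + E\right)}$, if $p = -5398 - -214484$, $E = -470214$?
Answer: $- \frac{1}{274743898700} \approx -3.6398 \cdot 10^{-12}$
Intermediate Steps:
$p = 209086$ ($p = -5398 + 214484 = 209086$)
$\frac{1}{747388 + \left(438350 + p\right) \left(45856 + E\right)} = \frac{1}{747388 + \left(438350 + 209086\right) \left(45856 - 470214\right)} = \frac{1}{747388 + 647436 \left(-424358\right)} = \frac{1}{747388 - 274744646088} = \frac{1}{-274743898700} = - \frac{1}{274743898700}$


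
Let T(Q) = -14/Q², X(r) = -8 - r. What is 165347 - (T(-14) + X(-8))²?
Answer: 32408011/196 ≈ 1.6535e+5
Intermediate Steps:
T(Q) = -14/Q²
165347 - (T(-14) + X(-8))² = 165347 - (-14/(-14)² + (-8 - 1*(-8)))² = 165347 - (-14*1/196 + (-8 + 8))² = 165347 - (-1/14 + 0)² = 165347 - (-1/14)² = 165347 - 1*1/196 = 165347 - 1/196 = 32408011/196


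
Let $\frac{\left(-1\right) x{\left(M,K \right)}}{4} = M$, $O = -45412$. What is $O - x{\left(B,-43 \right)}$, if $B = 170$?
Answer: $-44732$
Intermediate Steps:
$x{\left(M,K \right)} = - 4 M$
$O - x{\left(B,-43 \right)} = -45412 - \left(-4\right) 170 = -45412 - -680 = -45412 + 680 = -44732$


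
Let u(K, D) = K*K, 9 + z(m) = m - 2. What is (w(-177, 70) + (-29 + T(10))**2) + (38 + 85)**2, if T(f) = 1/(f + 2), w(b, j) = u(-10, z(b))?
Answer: 2313385/144 ≈ 16065.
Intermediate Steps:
z(m) = -11 + m (z(m) = -9 + (m - 2) = -9 + (-2 + m) = -11 + m)
u(K, D) = K**2
w(b, j) = 100 (w(b, j) = (-10)**2 = 100)
T(f) = 1/(2 + f)
(w(-177, 70) + (-29 + T(10))**2) + (38 + 85)**2 = (100 + (-29 + 1/(2 + 10))**2) + (38 + 85)**2 = (100 + (-29 + 1/12)**2) + 123**2 = (100 + (-29 + 1/12)**2) + 15129 = (100 + (-347/12)**2) + 15129 = (100 + 120409/144) + 15129 = 134809/144 + 15129 = 2313385/144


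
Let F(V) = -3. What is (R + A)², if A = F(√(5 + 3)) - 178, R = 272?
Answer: 8281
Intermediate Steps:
A = -181 (A = -3 - 178 = -181)
(R + A)² = (272 - 181)² = 91² = 8281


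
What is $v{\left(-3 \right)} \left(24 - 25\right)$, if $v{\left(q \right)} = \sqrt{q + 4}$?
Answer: $-1$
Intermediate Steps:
$v{\left(q \right)} = \sqrt{4 + q}$
$v{\left(-3 \right)} \left(24 - 25\right) = \sqrt{4 - 3} \left(24 - 25\right) = \sqrt{1} \left(-1\right) = 1 \left(-1\right) = -1$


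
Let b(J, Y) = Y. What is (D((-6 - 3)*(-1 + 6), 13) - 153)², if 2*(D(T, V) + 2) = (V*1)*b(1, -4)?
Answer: 32761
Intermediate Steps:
D(T, V) = -2 - 2*V (D(T, V) = -2 + ((V*1)*(-4))/2 = -2 + (V*(-4))/2 = -2 + (-4*V)/2 = -2 - 2*V)
(D((-6 - 3)*(-1 + 6), 13) - 153)² = ((-2 - 2*13) - 153)² = ((-2 - 26) - 153)² = (-28 - 153)² = (-181)² = 32761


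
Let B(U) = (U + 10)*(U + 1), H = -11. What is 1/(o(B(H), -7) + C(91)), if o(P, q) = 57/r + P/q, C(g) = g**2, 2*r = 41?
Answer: 287/2377035 ≈ 0.00012074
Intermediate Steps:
r = 41/2 (r = (1/2)*41 = 41/2 ≈ 20.500)
B(U) = (1 + U)*(10 + U) (B(U) = (10 + U)*(1 + U) = (1 + U)*(10 + U))
o(P, q) = 114/41 + P/q (o(P, q) = 57/(41/2) + P/q = 57*(2/41) + P/q = 114/41 + P/q)
1/(o(B(H), -7) + C(91)) = 1/((114/41 + (10 + (-11)**2 + 11*(-11))/(-7)) + 91**2) = 1/((114/41 + (10 + 121 - 121)*(-1/7)) + 8281) = 1/((114/41 + 10*(-1/7)) + 8281) = 1/((114/41 - 10/7) + 8281) = 1/(388/287 + 8281) = 1/(2377035/287) = 287/2377035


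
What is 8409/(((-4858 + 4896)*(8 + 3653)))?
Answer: 8409/139118 ≈ 0.060445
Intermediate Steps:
8409/(((-4858 + 4896)*(8 + 3653))) = 8409/((38*3661)) = 8409/139118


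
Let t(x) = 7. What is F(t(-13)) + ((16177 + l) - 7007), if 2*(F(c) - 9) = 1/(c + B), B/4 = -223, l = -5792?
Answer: 5994989/1770 ≈ 3387.0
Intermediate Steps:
B = -892 (B = 4*(-223) = -892)
F(c) = 9 + 1/(2*(-892 + c)) (F(c) = 9 + 1/(2*(c - 892)) = 9 + 1/(2*(-892 + c)))
F(t(-13)) + ((16177 + l) - 7007) = (-16055 + 18*7)/(2*(-892 + 7)) + ((16177 - 5792) - 7007) = (½)*(-16055 + 126)/(-885) + (10385 - 7007) = (½)*(-1/885)*(-15929) + 3378 = 15929/1770 + 3378 = 5994989/1770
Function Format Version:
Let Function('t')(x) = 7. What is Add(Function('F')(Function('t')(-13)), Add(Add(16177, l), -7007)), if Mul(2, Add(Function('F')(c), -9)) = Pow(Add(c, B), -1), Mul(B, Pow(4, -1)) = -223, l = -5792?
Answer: Rational(5994989, 1770) ≈ 3387.0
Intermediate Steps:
B = -892 (B = Mul(4, -223) = -892)
Function('F')(c) = Add(9, Mul(Rational(1, 2), Pow(Add(-892, c), -1))) (Function('F')(c) = Add(9, Mul(Rational(1, 2), Pow(Add(c, -892), -1))) = Add(9, Mul(Rational(1, 2), Pow(Add(-892, c), -1))))
Add(Function('F')(Function('t')(-13)), Add(Add(16177, l), -7007)) = Add(Mul(Rational(1, 2), Pow(Add(-892, 7), -1), Add(-16055, Mul(18, 7))), Add(Add(16177, -5792), -7007)) = Add(Mul(Rational(1, 2), Pow(-885, -1), Add(-16055, 126)), Add(10385, -7007)) = Add(Mul(Rational(1, 2), Rational(-1, 885), -15929), 3378) = Add(Rational(15929, 1770), 3378) = Rational(5994989, 1770)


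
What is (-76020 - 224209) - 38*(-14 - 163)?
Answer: -293503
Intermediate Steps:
(-76020 - 224209) - 38*(-14 - 163) = -300229 - 38*(-177) = -300229 + 6726 = -293503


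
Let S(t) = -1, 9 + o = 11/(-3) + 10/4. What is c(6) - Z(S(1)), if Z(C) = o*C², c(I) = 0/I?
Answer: 61/6 ≈ 10.167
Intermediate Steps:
o = -61/6 (o = -9 + (11/(-3) + 10/4) = -9 + (11*(-⅓) + 10*(¼)) = -9 + (-11/3 + 5/2) = -9 - 7/6 = -61/6 ≈ -10.167)
c(I) = 0
Z(C) = -61*C²/6
c(6) - Z(S(1)) = 0 - (-61)*(-1)²/6 = 0 - (-61)/6 = 0 - 1*(-61/6) = 0 + 61/6 = 61/6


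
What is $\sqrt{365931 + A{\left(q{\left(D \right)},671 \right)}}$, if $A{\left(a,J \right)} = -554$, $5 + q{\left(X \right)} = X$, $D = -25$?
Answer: $\sqrt{365377} \approx 604.46$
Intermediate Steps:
$q{\left(X \right)} = -5 + X$
$\sqrt{365931 + A{\left(q{\left(D \right)},671 \right)}} = \sqrt{365931 - 554} = \sqrt{365377}$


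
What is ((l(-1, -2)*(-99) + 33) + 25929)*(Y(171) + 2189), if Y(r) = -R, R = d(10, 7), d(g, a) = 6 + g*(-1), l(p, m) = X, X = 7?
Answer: 55414917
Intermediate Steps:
l(p, m) = 7
d(g, a) = 6 - g
R = -4 (R = 6 - 1*10 = 6 - 10 = -4)
Y(r) = 4 (Y(r) = -1*(-4) = 4)
((l(-1, -2)*(-99) + 33) + 25929)*(Y(171) + 2189) = ((7*(-99) + 33) + 25929)*(4 + 2189) = ((-693 + 33) + 25929)*2193 = (-660 + 25929)*2193 = 25269*2193 = 55414917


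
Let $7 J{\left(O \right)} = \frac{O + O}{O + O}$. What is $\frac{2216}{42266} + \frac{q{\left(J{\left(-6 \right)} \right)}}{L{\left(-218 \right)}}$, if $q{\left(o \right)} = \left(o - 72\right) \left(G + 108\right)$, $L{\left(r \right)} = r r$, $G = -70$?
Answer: $- \frac{2524287}{502162346} \approx -0.0050268$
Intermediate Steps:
$J{\left(O \right)} = \frac{1}{7}$ ($J{\left(O \right)} = \frac{\left(O + O\right) \frac{1}{O + O}}{7} = \frac{2 O \frac{1}{2 O}}{7} = \frac{1}{7} \cdot 1 = \frac{1}{7}$)
$L{\left(r \right)} = r^{2}$
$q{\left(o \right)} = -2736 + 38 o$ ($q{\left(o \right)} = \left(o - 72\right) \left(-70 + 108\right) = \left(-72 + o\right) 38 = -2736 + 38 o$)
$\frac{2216}{42266} + \frac{q{\left(J{\left(-6 \right)} \right)}}{L{\left(-218 \right)}} = \frac{2216}{42266} + \frac{-2736 + 38 \cdot \frac{1}{7}}{\left(-218\right)^{2}} = 2216 \cdot \frac{1}{42266} + \frac{-2736 + \frac{38}{7}}{47524} = \frac{1108}{21133} - \frac{9557}{166334} = - \frac{2524287}{502162346}$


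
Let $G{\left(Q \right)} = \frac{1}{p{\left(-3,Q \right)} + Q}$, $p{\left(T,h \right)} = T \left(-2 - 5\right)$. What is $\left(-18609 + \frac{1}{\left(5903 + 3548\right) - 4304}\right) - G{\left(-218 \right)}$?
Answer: $- \frac{18868757687}{1013959} \approx -18609.0$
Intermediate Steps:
$p{\left(T,h \right)} = - 7 T$ ($p{\left(T,h \right)} = T \left(-7\right) = - 7 T$)
$G{\left(Q \right)} = \frac{1}{21 + Q}$ ($G{\left(Q \right)} = \frac{1}{\left(-7\right) \left(-3\right) + Q} = \frac{1}{21 + Q}$)
$\left(-18609 + \frac{1}{\left(5903 + 3548\right) - 4304}\right) - G{\left(-218 \right)} = \left(-18609 + \frac{1}{\left(5903 + 3548\right) - 4304}\right) - \frac{1}{21 - 218} = \left(-18609 + \frac{1}{9451 - 4304}\right) - \frac{1}{-197} = \left(-18609 + \frac{1}{5147}\right) - - \frac{1}{197} = \left(-18609 + \frac{1}{5147}\right) + \frac{1}{197} = - \frac{95780522}{5147} + \frac{1}{197} = - \frac{18868757687}{1013959}$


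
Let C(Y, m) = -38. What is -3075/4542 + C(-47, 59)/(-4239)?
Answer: -4287443/6417846 ≈ -0.66805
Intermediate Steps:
-3075/4542 + C(-47, 59)/(-4239) = -3075/4542 - 38/(-4239) = -3075*1/4542 - 38*(-1/4239) = -1025/1514 + 38/4239 = -4287443/6417846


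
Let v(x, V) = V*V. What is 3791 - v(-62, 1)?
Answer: 3790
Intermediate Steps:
v(x, V) = V²
3791 - v(-62, 1) = 3791 - 1*1² = 3791 - 1*1 = 3791 - 1 = 3790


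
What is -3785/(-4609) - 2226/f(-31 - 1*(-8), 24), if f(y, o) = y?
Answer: 10346689/106007 ≈ 97.604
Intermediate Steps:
-3785/(-4609) - 2226/f(-31 - 1*(-8), 24) = -3785/(-4609) - 2226/(-31 - 1*(-8)) = -3785*(-1/4609) - 2226/(-31 + 8) = 3785/4609 - 2226/(-23) = 3785/4609 - 2226*(-1/23) = 3785/4609 + 2226/23 = 10346689/106007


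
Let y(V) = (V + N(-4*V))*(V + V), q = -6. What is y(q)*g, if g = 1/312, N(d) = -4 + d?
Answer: -7/13 ≈ -0.53846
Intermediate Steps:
y(V) = 2*V*(-4 - 3*V) (y(V) = (V + (-4 - 4*V))*(V + V) = (-4 - 3*V)*(2*V) = 2*V*(-4 - 3*V))
g = 1/312 ≈ 0.0032051
y(q)*g = -2*(-6)*(4 + 3*(-6))*(1/312) = -2*(-6)*(4 - 18)*(1/312) = -2*(-6)*(-14)*(1/312) = -168*1/312 = -7/13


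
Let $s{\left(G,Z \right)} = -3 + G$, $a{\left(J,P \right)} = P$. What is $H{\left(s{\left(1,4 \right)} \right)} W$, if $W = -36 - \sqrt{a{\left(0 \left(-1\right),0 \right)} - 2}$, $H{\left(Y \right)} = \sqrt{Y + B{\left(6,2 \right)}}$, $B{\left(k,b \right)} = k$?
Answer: $-72 - 2 i \sqrt{2} \approx -72.0 - 2.8284 i$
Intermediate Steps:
$H{\left(Y \right)} = \sqrt{6 + Y}$ ($H{\left(Y \right)} = \sqrt{Y + 6} = \sqrt{6 + Y}$)
$W = -36 - i \sqrt{2}$ ($W = -36 - \sqrt{0 - 2} = -36 - \sqrt{-2} = -36 - i \sqrt{2} \approx -36.0 - 1.4142 i$)
$H{\left(s{\left(1,4 \right)} \right)} W = \sqrt{6 + \left(-3 + 1\right)} \left(-36 - i \sqrt{2}\right) = \sqrt{6 - 2} \left(-36 - i \sqrt{2}\right) = \sqrt{4} \left(-36 - i \sqrt{2}\right) = 2 \left(-36 - i \sqrt{2}\right) = -72 - 2 i \sqrt{2}$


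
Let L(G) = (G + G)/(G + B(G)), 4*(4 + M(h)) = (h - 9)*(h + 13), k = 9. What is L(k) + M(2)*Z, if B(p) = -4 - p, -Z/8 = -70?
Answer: -33889/2 ≈ -16945.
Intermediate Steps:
Z = 560 (Z = -8*(-70) = 560)
M(h) = -4 + (-9 + h)*(13 + h)/4 (M(h) = -4 + ((h - 9)*(h + 13))/4 = -4 + ((-9 + h)*(13 + h))/4 = -4 + (-9 + h)*(13 + h)/4)
L(G) = -G/2 (L(G) = (G + G)/(G + (-4 - G)) = (2*G)/(-4) = (2*G)*(-¼) = -G/2)
L(k) + M(2)*Z = -½*9 + (-133/4 + 2 + (¼)*2²)*560 = -9/2 + (-133/4 + 2 + (¼)*4)*560 = -9/2 + (-133/4 + 2 + 1)*560 = -9/2 - 121/4*560 = -9/2 - 16940 = -33889/2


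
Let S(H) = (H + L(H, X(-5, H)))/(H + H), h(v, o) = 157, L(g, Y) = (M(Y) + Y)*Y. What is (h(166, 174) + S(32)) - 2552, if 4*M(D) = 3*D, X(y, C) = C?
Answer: -4733/2 ≈ -2366.5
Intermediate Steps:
M(D) = 3*D/4 (M(D) = (3*D)/4 = 3*D/4)
L(g, Y) = 7*Y²/4 (L(g, Y) = (3*Y/4 + Y)*Y = (7*Y/4)*Y = 7*Y²/4)
S(H) = (H + 7*H²/4)/(2*H) (S(H) = (H + 7*H²/4)/(H + H) = (H + 7*H²/4)/((2*H)) = (H + 7*H²/4)*(1/(2*H)) = (H + 7*H²/4)/(2*H))
(h(166, 174) + S(32)) - 2552 = (157 + (½ + (7/8)*32)) - 2552 = (157 + (½ + 28)) - 2552 = (157 + 57/2) - 2552 = 371/2 - 2552 = -4733/2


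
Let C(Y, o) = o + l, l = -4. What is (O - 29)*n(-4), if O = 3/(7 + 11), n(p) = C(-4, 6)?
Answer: -173/3 ≈ -57.667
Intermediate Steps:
C(Y, o) = -4 + o (C(Y, o) = o - 4 = -4 + o)
n(p) = 2 (n(p) = -4 + 6 = 2)
O = ⅙ (O = 3/18 = 3*(1/18) = ⅙ ≈ 0.16667)
(O - 29)*n(-4) = (⅙ - 29)*2 = -173/6*2 = -173/3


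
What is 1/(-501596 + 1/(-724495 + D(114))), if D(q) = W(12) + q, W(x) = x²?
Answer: -724237/363274382253 ≈ -1.9936e-6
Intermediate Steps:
D(q) = 144 + q (D(q) = 12² + q = 144 + q)
1/(-501596 + 1/(-724495 + D(114))) = 1/(-501596 + 1/(-724495 + (144 + 114))) = 1/(-501596 + 1/(-724495 + 258)) = 1/(-501596 + 1/(-724237)) = 1/(-501596 - 1/724237) = 1/(-363274382253/724237) = -724237/363274382253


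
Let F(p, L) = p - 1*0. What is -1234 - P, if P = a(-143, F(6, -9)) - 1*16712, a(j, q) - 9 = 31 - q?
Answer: 15444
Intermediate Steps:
F(p, L) = p (F(p, L) = p + 0 = p)
a(j, q) = 40 - q (a(j, q) = 9 + (31 - q) = 40 - q)
P = -16678 (P = (40 - 1*6) - 1*16712 = (40 - 6) - 16712 = 34 - 16712 = -16678)
-1234 - P = -1234 - 1*(-16678) = -1234 + 16678 = 15444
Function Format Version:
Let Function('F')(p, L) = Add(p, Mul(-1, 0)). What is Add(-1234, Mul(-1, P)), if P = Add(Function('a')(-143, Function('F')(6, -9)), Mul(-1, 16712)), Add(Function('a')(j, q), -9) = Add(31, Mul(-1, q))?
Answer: 15444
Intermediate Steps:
Function('F')(p, L) = p (Function('F')(p, L) = Add(p, 0) = p)
Function('a')(j, q) = Add(40, Mul(-1, q)) (Function('a')(j, q) = Add(9, Add(31, Mul(-1, q))) = Add(40, Mul(-1, q)))
P = -16678 (P = Add(Add(40, Mul(-1, 6)), Mul(-1, 16712)) = Add(Add(40, -6), -16712) = Add(34, -16712) = -16678)
Add(-1234, Mul(-1, P)) = Add(-1234, Mul(-1, -16678)) = Add(-1234, 16678) = 15444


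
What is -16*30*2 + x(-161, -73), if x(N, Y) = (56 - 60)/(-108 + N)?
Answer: -258236/269 ≈ -959.99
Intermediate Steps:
x(N, Y) = -4/(-108 + N)
-16*30*2 + x(-161, -73) = -16*30*2 - 4/(-108 - 161) = -480*2 - 4/(-269) = -960 - 4*(-1/269) = -960 + 4/269 = -258236/269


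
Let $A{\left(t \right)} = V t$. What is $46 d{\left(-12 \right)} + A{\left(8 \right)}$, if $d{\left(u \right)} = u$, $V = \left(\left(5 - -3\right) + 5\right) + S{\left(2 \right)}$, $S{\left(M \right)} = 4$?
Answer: $-416$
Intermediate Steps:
$V = 17$ ($V = \left(\left(5 - -3\right) + 5\right) + 4 = \left(\left(5 + 3\right) + 5\right) + 4 = \left(8 + 5\right) + 4 = 13 + 4 = 17$)
$A{\left(t \right)} = 17 t$
$46 d{\left(-12 \right)} + A{\left(8 \right)} = 46 \left(-12\right) + 17 \cdot 8 = -552 + 136 = -416$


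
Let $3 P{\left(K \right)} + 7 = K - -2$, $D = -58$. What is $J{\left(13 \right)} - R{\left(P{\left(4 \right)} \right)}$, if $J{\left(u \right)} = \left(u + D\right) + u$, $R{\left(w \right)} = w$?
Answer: $- \frac{95}{3} \approx -31.667$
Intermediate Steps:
$P{\left(K \right)} = - \frac{5}{3} + \frac{K}{3}$ ($P{\left(K \right)} = - \frac{7}{3} + \frac{K - -2}{3} = - \frac{7}{3} + \frac{K + 2}{3} = - \frac{7}{3} + \frac{2 + K}{3} = - \frac{7}{3} + \left(\frac{2}{3} + \frac{K}{3}\right) = - \frac{5}{3} + \frac{K}{3}$)
$J{\left(u \right)} = -58 + 2 u$ ($J{\left(u \right)} = \left(u - 58\right) + u = \left(-58 + u\right) + u = -58 + 2 u$)
$J{\left(13 \right)} - R{\left(P{\left(4 \right)} \right)} = \left(-58 + 2 \cdot 13\right) - \left(- \frac{5}{3} + \frac{1}{3} \cdot 4\right) = \left(-58 + 26\right) - \left(- \frac{5}{3} + \frac{4}{3}\right) = -32 - - \frac{1}{3} = -32 + \frac{1}{3} = - \frac{95}{3}$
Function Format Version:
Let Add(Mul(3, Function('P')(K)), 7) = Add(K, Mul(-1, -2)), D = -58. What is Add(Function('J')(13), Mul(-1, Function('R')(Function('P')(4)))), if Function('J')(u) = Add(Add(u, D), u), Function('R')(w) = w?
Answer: Rational(-95, 3) ≈ -31.667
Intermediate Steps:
Function('P')(K) = Add(Rational(-5, 3), Mul(Rational(1, 3), K)) (Function('P')(K) = Add(Rational(-7, 3), Mul(Rational(1, 3), Add(K, Mul(-1, -2)))) = Add(Rational(-7, 3), Mul(Rational(1, 3), Add(K, 2))) = Add(Rational(-7, 3), Mul(Rational(1, 3), Add(2, K))) = Add(Rational(-7, 3), Add(Rational(2, 3), Mul(Rational(1, 3), K))) = Add(Rational(-5, 3), Mul(Rational(1, 3), K)))
Function('J')(u) = Add(-58, Mul(2, u)) (Function('J')(u) = Add(Add(u, -58), u) = Add(Add(-58, u), u) = Add(-58, Mul(2, u)))
Add(Function('J')(13), Mul(-1, Function('R')(Function('P')(4)))) = Add(Add(-58, Mul(2, 13)), Mul(-1, Add(Rational(-5, 3), Mul(Rational(1, 3), 4)))) = Add(Add(-58, 26), Mul(-1, Add(Rational(-5, 3), Rational(4, 3)))) = Add(-32, Mul(-1, Rational(-1, 3))) = Add(-32, Rational(1, 3)) = Rational(-95, 3)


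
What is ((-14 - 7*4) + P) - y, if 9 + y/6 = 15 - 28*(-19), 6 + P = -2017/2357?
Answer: -7723549/2357 ≈ -3276.9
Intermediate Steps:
P = -16159/2357 (P = -6 - 2017/2357 = -16159/2357 ≈ -6.8558)
y = 3228 (y = -54 + 6*(15 - 28*(-19)) = -54 + 6*(15 + 532) = -54 + 6*547 = -54 + 3282 = 3228)
((-14 - 7*4) + P) - y = ((-14 - 7*4) - 16159/2357) - 1*3228 = ((-14 - 28) - 16159/2357) - 3228 = (-42 - 16159/2357) - 3228 = -115153/2357 - 3228 = -7723549/2357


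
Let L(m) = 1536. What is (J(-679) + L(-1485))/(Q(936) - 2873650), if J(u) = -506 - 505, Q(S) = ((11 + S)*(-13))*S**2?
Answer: -525/10788491506 ≈ -4.8663e-8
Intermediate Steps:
Q(S) = S**2*(-143 - 13*S) (Q(S) = (-143 - 13*S)*S**2 = S**2*(-143 - 13*S))
J(u) = -1011
(J(-679) + L(-1485))/(Q(936) - 2873650) = (-1011 + 1536)/(13*936**2*(-11 - 1*936) - 2873650) = 525/(13*876096*(-11 - 936) - 2873650) = 525/(13*876096*(-947) - 2873650) = 525/(-10785617856 - 2873650) = 525/(-10788491506) = 525*(-1/10788491506) = -525/10788491506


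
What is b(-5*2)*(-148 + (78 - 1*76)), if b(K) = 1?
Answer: -146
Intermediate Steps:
b(-5*2)*(-148 + (78 - 1*76)) = 1*(-148 + (78 - 1*76)) = 1*(-148 + (78 - 76)) = 1*(-148 + 2) = 1*(-146) = -146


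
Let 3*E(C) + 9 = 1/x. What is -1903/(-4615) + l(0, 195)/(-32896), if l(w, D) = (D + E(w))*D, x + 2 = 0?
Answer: -220069049/303630080 ≈ -0.72479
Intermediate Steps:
x = -2 (x = -2 + 0 = -2)
E(C) = -19/6 (E(C) = -3 + (⅓)/(-2) = -3 + (⅓)*(-½) = -3 - ⅙ = -19/6)
l(w, D) = D*(-19/6 + D) (l(w, D) = (D - 19/6)*D = (-19/6 + D)*D = D*(-19/6 + D))
-1903/(-4615) + l(0, 195)/(-32896) = -1903/(-4615) + ((⅙)*195*(-19 + 6*195))/(-32896) = -1903*(-1/4615) + ((⅙)*195*(-19 + 1170))*(-1/32896) = 1903/4615 + ((⅙)*195*1151)*(-1/32896) = 1903/4615 + (74815/2)*(-1/32896) = 1903/4615 - 74815/65792 = -220069049/303630080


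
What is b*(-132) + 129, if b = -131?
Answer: 17421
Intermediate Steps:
b*(-132) + 129 = -131*(-132) + 129 = 17292 + 129 = 17421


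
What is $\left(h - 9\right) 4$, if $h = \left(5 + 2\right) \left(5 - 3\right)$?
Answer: $20$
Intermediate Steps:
$h = 14$ ($h = 7 \cdot 2 = 14$)
$\left(h - 9\right) 4 = \left(14 - 9\right) 4 = 5 \cdot 4 = 20$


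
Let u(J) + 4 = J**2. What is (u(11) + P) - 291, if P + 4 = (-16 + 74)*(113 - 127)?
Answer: -990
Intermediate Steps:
u(J) = -4 + J**2
P = -816 (P = -4 + (-16 + 74)*(113 - 127) = -4 + 58*(-14) = -4 - 812 = -816)
(u(11) + P) - 291 = ((-4 + 11**2) - 816) - 291 = ((-4 + 121) - 816) - 291 = (117 - 816) - 291 = -699 - 291 = -990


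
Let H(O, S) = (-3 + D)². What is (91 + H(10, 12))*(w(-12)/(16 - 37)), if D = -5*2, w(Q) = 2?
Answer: -520/21 ≈ -24.762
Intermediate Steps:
D = -10
H(O, S) = 169 (H(O, S) = (-3 - 10)² = (-13)² = 169)
(91 + H(10, 12))*(w(-12)/(16 - 37)) = (91 + 169)*(2/(16 - 37)) = 260*(2/(-21)) = 260*(2*(-1/21)) = 260*(-2/21) = -520/21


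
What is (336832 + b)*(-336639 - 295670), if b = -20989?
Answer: -199710371487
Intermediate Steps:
(336832 + b)*(-336639 - 295670) = (336832 - 20989)*(-336639 - 295670) = 315843*(-632309) = -199710371487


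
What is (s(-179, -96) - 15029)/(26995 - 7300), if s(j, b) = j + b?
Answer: -15304/19695 ≈ -0.77705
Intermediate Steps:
s(j, b) = b + j
(s(-179, -96) - 15029)/(26995 - 7300) = ((-96 - 179) - 15029)/(26995 - 7300) = (-275 - 15029)/19695 = -15304*1/19695 = -15304/19695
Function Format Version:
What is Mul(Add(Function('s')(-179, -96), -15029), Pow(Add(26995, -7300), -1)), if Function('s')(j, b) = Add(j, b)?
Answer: Rational(-15304, 19695) ≈ -0.77705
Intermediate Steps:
Function('s')(j, b) = Add(b, j)
Mul(Add(Function('s')(-179, -96), -15029), Pow(Add(26995, -7300), -1)) = Mul(Add(Add(-96, -179), -15029), Pow(Add(26995, -7300), -1)) = Mul(Add(-275, -15029), Pow(19695, -1)) = Mul(-15304, Rational(1, 19695)) = Rational(-15304, 19695)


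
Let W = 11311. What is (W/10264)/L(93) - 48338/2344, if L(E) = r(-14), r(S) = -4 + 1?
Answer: -189367085/9022056 ≈ -20.989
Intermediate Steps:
r(S) = -3
L(E) = -3
(W/10264)/L(93) - 48338/2344 = (11311/10264)/(-3) - 48338/2344 = (11311*(1/10264))*(-⅓) - 48338*1/2344 = (11311/10264)*(-⅓) - 24169/1172 = -11311/30792 - 24169/1172 = -189367085/9022056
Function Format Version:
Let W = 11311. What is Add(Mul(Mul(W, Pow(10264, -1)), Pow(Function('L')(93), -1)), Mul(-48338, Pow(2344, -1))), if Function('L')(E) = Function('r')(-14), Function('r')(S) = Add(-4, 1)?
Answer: Rational(-189367085, 9022056) ≈ -20.989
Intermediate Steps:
Function('r')(S) = -3
Function('L')(E) = -3
Add(Mul(Mul(W, Pow(10264, -1)), Pow(Function('L')(93), -1)), Mul(-48338, Pow(2344, -1))) = Add(Mul(Mul(11311, Pow(10264, -1)), Pow(-3, -1)), Mul(-48338, Pow(2344, -1))) = Add(Mul(Mul(11311, Rational(1, 10264)), Rational(-1, 3)), Mul(-48338, Rational(1, 2344))) = Add(Mul(Rational(11311, 10264), Rational(-1, 3)), Rational(-24169, 1172)) = Add(Rational(-11311, 30792), Rational(-24169, 1172)) = Rational(-189367085, 9022056)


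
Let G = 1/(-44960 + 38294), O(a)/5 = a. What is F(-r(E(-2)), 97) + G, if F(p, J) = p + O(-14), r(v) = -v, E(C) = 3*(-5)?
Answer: -566611/6666 ≈ -85.000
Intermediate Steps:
E(C) = -15
O(a) = 5*a
F(p, J) = -70 + p (F(p, J) = p + 5*(-14) = p - 70 = -70 + p)
G = -1/6666 (G = 1/(-6666) = -1/6666 ≈ -0.00015002)
F(-r(E(-2)), 97) + G = (-70 - (-1)*(-15)) - 1/6666 = (-70 - 1*15) - 1/6666 = (-70 - 15) - 1/6666 = -85 - 1/6666 = -566611/6666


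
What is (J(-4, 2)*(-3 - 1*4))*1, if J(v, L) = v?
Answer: 28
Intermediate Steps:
(J(-4, 2)*(-3 - 1*4))*1 = -4*(-3 - 1*4)*1 = -4*(-3 - 4)*1 = -4*(-7)*1 = 28*1 = 28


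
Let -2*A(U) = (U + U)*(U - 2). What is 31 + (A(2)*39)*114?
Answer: 31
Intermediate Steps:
A(U) = -U*(-2 + U) (A(U) = -(U + U)*(U - 2)/2 = -2*U*(-2 + U)/2 = -U*(-2 + U))
31 + (A(2)*39)*114 = 31 + ((2*(2 - 1*2))*39)*114 = 31 + ((2*(2 - 2))*39)*114 = 31 + ((2*0)*39)*114 = 31 + (0*39)*114 = 31 + 0*114 = 31 + 0 = 31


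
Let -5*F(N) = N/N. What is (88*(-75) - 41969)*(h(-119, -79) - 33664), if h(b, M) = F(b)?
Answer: 8175182649/5 ≈ 1.6350e+9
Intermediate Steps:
F(N) = -⅕ (F(N) = -N/(5*N) = -⅕*1 = -⅕)
h(b, M) = -⅕
(88*(-75) - 41969)*(h(-119, -79) - 33664) = (88*(-75) - 41969)*(-⅕ - 33664) = (-6600 - 41969)*(-168321/5) = -48569*(-168321/5) = 8175182649/5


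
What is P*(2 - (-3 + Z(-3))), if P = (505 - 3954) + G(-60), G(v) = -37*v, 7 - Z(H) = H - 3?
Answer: 9832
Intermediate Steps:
Z(H) = 10 - H (Z(H) = 7 - (H - 3) = 7 - (-3 + H) = 7 + (3 - H) = 10 - H)
P = -1229 (P = (505 - 3954) - 37*(-60) = -3449 + 2220 = -1229)
P*(2 - (-3 + Z(-3))) = -1229*(2 - (-3 + (10 - 1*(-3)))) = -1229*(2 - (-3 + (10 + 3))) = -1229*(2 - (-3 + 13)) = -1229*(2 - 1*10) = -1229*(2 - 10) = -1229*(-8) = 9832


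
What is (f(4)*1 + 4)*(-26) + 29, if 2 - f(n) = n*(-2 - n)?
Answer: -751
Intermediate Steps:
f(n) = 2 - n*(-2 - n)
(f(4)*1 + 4)*(-26) + 29 = ((2 + 4**2 + 2*4)*1 + 4)*(-26) + 29 = ((2 + 16 + 8)*1 + 4)*(-26) + 29 = (26*1 + 4)*(-26) + 29 = (26 + 4)*(-26) + 29 = 30*(-26) + 29 = -780 + 29 = -751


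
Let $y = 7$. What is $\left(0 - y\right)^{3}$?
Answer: $-343$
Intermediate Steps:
$\left(0 - y\right)^{3} = \left(0 - 7\right)^{3} = \left(-7\right)^{3} = -343$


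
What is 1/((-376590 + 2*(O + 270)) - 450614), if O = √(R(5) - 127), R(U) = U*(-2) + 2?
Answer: -206666/170843342359 - 3*I*√15/341686684718 ≈ -1.2097e-6 - 3.4005e-11*I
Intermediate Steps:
R(U) = 2 - 2*U (R(U) = -2*U + 2 = 2 - 2*U)
O = 3*I*√15 (O = √((2 - 2*5) - 127) = √((2 - 10) - 127) = √(-8 - 127) = √(-135) = 3*I*√15 ≈ 11.619*I)
1/((-376590 + 2*(O + 270)) - 450614) = 1/((-376590 + 2*(3*I*√15 + 270)) - 450614) = 1/((-376590 + 2*(270 + 3*I*√15)) - 450614) = 1/((-376590 + (540 + 6*I*√15)) - 450614) = 1/((-376050 + 6*I*√15) - 450614) = 1/(-826664 + 6*I*√15)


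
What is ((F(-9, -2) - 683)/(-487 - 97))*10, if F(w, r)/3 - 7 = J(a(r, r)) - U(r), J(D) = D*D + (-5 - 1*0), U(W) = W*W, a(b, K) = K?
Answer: 3385/292 ≈ 11.592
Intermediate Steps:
U(W) = W**2
J(D) = -5 + D**2 (J(D) = D**2 + (-5 + 0) = D**2 - 5 = -5 + D**2)
F(w, r) = 6 (F(w, r) = 21 + 3*((-5 + r**2) - r**2) = 21 + 3*(-5) = 21 - 15 = 6)
((F(-9, -2) - 683)/(-487 - 97))*10 = ((6 - 683)/(-487 - 97))*10 = -677/(-584)*10 = -677*(-1/584)*10 = (677/584)*10 = 3385/292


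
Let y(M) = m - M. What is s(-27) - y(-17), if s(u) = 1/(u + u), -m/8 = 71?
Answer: 29753/54 ≈ 550.98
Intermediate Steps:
m = -568 (m = -8*71 = -568)
y(M) = -568 - M
s(u) = 1/(2*u)
s(-27) - y(-17) = (½)/(-27) - (-568 - 1*(-17)) = (½)*(-1/27) - (-568 + 17) = -1/54 - 1*(-551) = -1/54 + 551 = 29753/54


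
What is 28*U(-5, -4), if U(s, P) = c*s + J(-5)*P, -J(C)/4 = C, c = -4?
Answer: -1680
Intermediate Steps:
J(C) = -4*C
U(s, P) = -4*s + 20*P (U(s, P) = -4*s + (-4*(-5))*P = -4*s + 20*P)
28*U(-5, -4) = 28*(-4*(-5) + 20*(-4)) = 28*(20 - 80) = 28*(-60) = -1680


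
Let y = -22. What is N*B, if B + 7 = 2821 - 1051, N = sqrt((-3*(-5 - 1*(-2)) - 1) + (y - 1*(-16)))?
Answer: 1763*sqrt(2) ≈ 2493.3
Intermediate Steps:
N = sqrt(2) (N = sqrt((-3*(-5 - 1*(-2)) - 1) + (-22 - 1*(-16))) = sqrt((-3*(-5 + 2) - 1) + (-22 + 16)) = sqrt((-3*(-3) - 1) - 6) = sqrt((9 - 1) - 6) = sqrt(8 - 6) = sqrt(2) ≈ 1.4142)
B = 1763 (B = -7 + (2821 - 1051) = -7 + 1770 = 1763)
N*B = sqrt(2)*1763 = 1763*sqrt(2)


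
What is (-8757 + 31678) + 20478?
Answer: 43399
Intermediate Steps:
(-8757 + 31678) + 20478 = 22921 + 20478 = 43399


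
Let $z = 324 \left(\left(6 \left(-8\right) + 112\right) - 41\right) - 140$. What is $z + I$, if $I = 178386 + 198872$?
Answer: $384570$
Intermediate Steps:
$I = 377258$
$z = 7312$ ($z = 324 \left(\left(-48 + 112\right) - 41\right) - 140 = 324 \left(64 - 41\right) - 140 = 324 \cdot 23 - 140 = 7452 - 140 = 7312$)
$z + I = 7312 + 377258 = 384570$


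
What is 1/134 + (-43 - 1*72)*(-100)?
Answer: 1541001/134 ≈ 11500.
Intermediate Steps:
1/134 + (-43 - 1*72)*(-100) = 1/134 + (-43 - 72)*(-100) = 1/134 - 115*(-100) = 1/134 + 11500 = 1541001/134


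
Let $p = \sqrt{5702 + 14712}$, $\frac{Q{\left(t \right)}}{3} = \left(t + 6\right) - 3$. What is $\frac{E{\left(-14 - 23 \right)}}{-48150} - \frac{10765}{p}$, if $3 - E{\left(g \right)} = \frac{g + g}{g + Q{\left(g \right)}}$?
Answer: $- \frac{343}{6692850} - \frac{10765 \sqrt{20414}}{20414} \approx -75.344$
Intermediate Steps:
$Q{\left(t \right)} = 9 + 3 t$ ($Q{\left(t \right)} = 3 \left(\left(t + 6\right) - 3\right) = 3 \left(\left(6 + t\right) - 3\right) = 3 \left(3 + t\right) = 9 + 3 t$)
$E{\left(g \right)} = 3 - \frac{2 g}{9 + 4 g}$ ($E{\left(g \right)} = 3 - \frac{g + g}{g + \left(9 + 3 g\right)} = 3 - \frac{2 g}{9 + 4 g}$)
$p = \sqrt{20414} \approx 142.88$
$\frac{E{\left(-14 - 23 \right)}}{-48150} - \frac{10765}{p} = \frac{\frac{1}{9 + 4 \left(-14 - 23\right)} \left(27 + 10 \left(-14 - 23\right)\right)}{-48150} - \frac{10765}{\sqrt{20414}} = \frac{27 + 10 \left(-37\right)}{9 + 4 \left(-37\right)} \left(- \frac{1}{48150}\right) - 10765 \frac{\sqrt{20414}}{20414} = \frac{27 - 370}{9 - 148} \left(- \frac{1}{48150}\right) - \frac{10765 \sqrt{20414}}{20414} = \frac{1}{-139} \left(-343\right) \left(- \frac{1}{48150}\right) - \frac{10765 \sqrt{20414}}{20414} = \left(- \frac{1}{139}\right) \left(-343\right) \left(- \frac{1}{48150}\right) - \frac{10765 \sqrt{20414}}{20414} = \frac{343}{139} \left(- \frac{1}{48150}\right) - \frac{10765 \sqrt{20414}}{20414} = - \frac{343}{6692850} - \frac{10765 \sqrt{20414}}{20414}$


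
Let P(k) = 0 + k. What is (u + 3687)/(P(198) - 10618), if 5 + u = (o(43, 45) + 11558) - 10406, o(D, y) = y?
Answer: -4879/10420 ≈ -0.46823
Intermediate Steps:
P(k) = k
u = 1192 (u = -5 + ((45 + 11558) - 10406) = -5 + (11603 - 10406) = -5 + 1197 = 1192)
(u + 3687)/(P(198) - 10618) = (1192 + 3687)/(198 - 10618) = 4879/(-10420) = 4879*(-1/10420) = -4879/10420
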